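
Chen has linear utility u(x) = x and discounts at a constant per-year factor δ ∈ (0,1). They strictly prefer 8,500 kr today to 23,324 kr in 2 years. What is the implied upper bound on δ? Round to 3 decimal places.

Under u(x) = x this choice says 8500 > δ^2·23324.
So δ^2 < 8500/23324 = 0.36443; taking the square root of both positive sides preserves the inequality.
δ < (8500/23324)^(1/2) ≈ 0.604.

δ < 0.604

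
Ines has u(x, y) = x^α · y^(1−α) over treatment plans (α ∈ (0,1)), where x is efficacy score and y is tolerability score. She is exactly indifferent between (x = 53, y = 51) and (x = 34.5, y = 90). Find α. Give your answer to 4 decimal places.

Indifference: 53^α · 51^(1−α) = 34.5^α · 90^(1−α).
Taking logs: α·ln 53 + (1−α)·ln 51 = α·ln 34.5 + (1−α)·ln 90, i.e. α·0.4293326 = (1−α)·0.5679840.
Thus α·(0.9973166) = 0.5679840, so α = 0.5679840/0.9973166 ≈ 0.5695.

α ≈ 0.5695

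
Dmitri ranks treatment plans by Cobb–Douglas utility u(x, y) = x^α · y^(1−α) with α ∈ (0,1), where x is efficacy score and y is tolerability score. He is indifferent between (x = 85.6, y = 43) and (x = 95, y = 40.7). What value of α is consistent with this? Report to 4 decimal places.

The Cobb–Douglas utilities coincide, so 85.6^α·43^(1−α) = 95^α·40.7^(1−α).
(85.6/95)^α = (40.7/43)^(1−α); take logs: α·ln(85.6/95) = (1−α)·ln(40.7/43), i.e. α·-0.1041916 = (1−α)·-0.0549720.
So α/(1−α) = (-0.0549720)/(-0.1041916) = 0.5276049, and α = 0.5276049/1.5276049 ≈ 0.3454.

α ≈ 0.3454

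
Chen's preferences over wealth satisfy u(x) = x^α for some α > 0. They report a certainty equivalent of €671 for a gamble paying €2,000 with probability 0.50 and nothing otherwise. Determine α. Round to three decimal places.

The lottery's expected utility is 0.50·u(2000) + 0.50·u(0) = 0.50·2000^α (since u(0) = 0 for α > 0).
Setting u(671) equal to that: 671^α = 0.50·2000^α ⇒ (671/2000)^α = 0.50.
Taking logs: α·ln(671/2000) = ln(0.50), so α = -0.693147 / -1.092133 ≈ 0.635.

α ≈ 0.635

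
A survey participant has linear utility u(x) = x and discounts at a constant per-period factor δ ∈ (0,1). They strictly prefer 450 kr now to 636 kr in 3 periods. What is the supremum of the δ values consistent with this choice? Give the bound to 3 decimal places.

δ < 0.891

The preference means 450 > δ^3·636.
So δ^3 < 450/636 = 0.70755; taking the cube root of both positive sides preserves the inequality.
δ < (450/636)^(1/3) ≈ 0.891.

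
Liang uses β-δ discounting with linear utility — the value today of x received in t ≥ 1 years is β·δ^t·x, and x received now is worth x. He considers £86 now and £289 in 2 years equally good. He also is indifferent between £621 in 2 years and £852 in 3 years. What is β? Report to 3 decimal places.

β ≈ 0.560

Both payoffs in the second observation are in the future, so β drops out: δ^2·621 = δ^3·852 ⇒ δ = 621/852 = 0.72887.
Now use the now-vs-future pair: 86 = β·δ^2·289 gives β = 86/(0.53126·289) ≈ 0.560.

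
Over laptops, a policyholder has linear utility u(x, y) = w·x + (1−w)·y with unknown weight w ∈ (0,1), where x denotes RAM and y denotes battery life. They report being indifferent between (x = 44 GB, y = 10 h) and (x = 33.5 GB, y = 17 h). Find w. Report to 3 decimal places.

w = 0.400

Indifference: w·44 + (1−w)·10 = w·33.5 + (1−w)·17.
Collecting terms: w·10.5 = (1−w)·7.
Hence w = 7/(10.5+7) = 7/17.5 = 0.400.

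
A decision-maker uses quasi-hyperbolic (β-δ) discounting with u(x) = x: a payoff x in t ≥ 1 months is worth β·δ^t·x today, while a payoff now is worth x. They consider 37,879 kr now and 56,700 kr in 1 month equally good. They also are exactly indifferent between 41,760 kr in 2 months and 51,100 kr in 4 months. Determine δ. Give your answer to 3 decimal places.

δ ≈ 0.904

Both payoffs in the second observation are in the future, so β drops out: δ^2·41760 = δ^4·51100 ⇒ δ^2 = 41760/51100 = 0.81722, so δ = 0.90400.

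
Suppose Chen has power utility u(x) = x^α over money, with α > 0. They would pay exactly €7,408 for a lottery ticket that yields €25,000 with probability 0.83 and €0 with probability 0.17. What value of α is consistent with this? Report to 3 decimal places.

The lottery's expected utility is 0.83·u(25000) + 0.17·u(0) = 0.83·25000^α (since u(0) = 0 for α > 0).
Equating: 7408^α = 0.83·25000^α, i.e. 0.2963^α = 0.83.
Take logs: α = ln 0.83 / ln(7408/25000) ≈ 0.15319.

α ≈ 0.153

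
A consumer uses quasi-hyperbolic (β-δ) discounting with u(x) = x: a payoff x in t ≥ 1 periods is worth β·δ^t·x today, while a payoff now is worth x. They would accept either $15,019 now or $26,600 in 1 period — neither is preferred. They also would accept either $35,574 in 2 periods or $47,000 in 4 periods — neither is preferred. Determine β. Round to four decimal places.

β ≈ 0.6490

From the later pair, β·δ^2·35574 = β·δ^4·47000; dividing through, δ^2 = 35574/47000 = 0.75689, so δ = 0.87000.
Now use the now-vs-future pair: 15019 = β·δ·26600 gives β = 15019/(0.87000·26600) ≈ 0.6490.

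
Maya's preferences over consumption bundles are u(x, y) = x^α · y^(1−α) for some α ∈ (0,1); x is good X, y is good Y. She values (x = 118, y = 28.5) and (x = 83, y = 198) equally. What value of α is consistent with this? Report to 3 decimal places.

α ≈ 0.846

The Cobb–Douglas utilities coincide, so 118^α·28.5^(1−α) = 83^α·198^(1−α).
Taking logs: α·ln 118 + (1−α)·ln 28.5 = α·ln 83 + (1−α)·ln 198, i.e. α·0.351844 = (1−α)·1.938363.
With A = 0.351844 and B = 1.938363: α·A = (1−α)·B, so α = B/(A+B) = 1.938363/2.290207 ≈ 0.846.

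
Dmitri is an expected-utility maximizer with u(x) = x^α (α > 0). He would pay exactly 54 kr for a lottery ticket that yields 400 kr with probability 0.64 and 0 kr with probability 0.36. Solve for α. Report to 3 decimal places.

α ≈ 0.223

Since u(0) = 0, the lottery's EU is 0.64·400^α.
Equating: 54^α = 0.64·400^α, i.e. 0.1350^α = 0.64.
Take logs: α = ln 0.64 / ln(54/400) ≈ 0.22287.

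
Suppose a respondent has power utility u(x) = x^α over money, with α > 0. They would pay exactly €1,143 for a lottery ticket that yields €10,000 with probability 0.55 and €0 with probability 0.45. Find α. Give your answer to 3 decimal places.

α ≈ 0.276

Since u(0) = 0, the lottery's EU is 0.55·10000^α.
Indifference: 1143^α = 0.55·10000^α, so (1143/10000)^α = 0.55.
Take logs: α = ln 0.55 / ln(1143/10000) ≈ 0.27564.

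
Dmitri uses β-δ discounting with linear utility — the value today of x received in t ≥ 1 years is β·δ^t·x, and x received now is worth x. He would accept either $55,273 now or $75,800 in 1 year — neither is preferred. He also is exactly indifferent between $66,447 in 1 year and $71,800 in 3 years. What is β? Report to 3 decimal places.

β ≈ 0.758

From the later pair, β·δ^1·66447 = β·δ^3·71800; dividing through, δ^2 = 66447/71800 = 0.92545, so δ = 0.96200.
Now use the now-vs-future pair: 55273 = β·δ·75800 gives β = 55273/(0.96200·75800) ≈ 0.758.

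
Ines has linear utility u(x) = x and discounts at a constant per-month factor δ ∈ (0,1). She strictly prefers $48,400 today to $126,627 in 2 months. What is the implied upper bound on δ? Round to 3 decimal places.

δ < 0.618

The preference means 48400 > δ^2·126627.
So δ^2 < 48400/126627 = 0.38222; taking the square root of both positive sides preserves the inequality.
δ < 0.38222^(1/2) = 0.618.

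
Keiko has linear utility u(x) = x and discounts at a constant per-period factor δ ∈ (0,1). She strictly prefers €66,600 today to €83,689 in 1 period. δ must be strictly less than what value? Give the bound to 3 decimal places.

The preference means 66600 > δ·83689.
Dividing through by 83689 gives δ < 0.79580.

δ < 0.796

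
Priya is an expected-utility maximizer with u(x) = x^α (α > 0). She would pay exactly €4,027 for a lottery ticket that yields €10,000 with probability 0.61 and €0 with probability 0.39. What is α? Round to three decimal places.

α ≈ 0.543

Since u(0) = 0, the lottery's EU is 0.61·10000^α.
Indifference: 4027^α = 0.61·10000^α, so (4027/10000)^α = 0.61.
α = ln(0.61) / ln(4027/10000) = -0.494296/-0.909563 ≈ 0.543.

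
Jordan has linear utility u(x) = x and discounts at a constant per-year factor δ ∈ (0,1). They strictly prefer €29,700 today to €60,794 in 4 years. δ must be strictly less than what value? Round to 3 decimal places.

δ < 0.836

Comparing present values: 29700 > δ^4·60794.
So δ^4 < 29700/60794 = 0.48854; taking the 4th root of both positive sides preserves the inequality.
δ < 0.48854^(1/4) = 0.836.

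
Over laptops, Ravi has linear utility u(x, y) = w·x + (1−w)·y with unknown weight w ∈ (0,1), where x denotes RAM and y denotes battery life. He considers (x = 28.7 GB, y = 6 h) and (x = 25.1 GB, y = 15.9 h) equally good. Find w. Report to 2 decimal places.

Indifference: w·28.7 + (1−w)·6 = w·25.1 + (1−w)·15.9.
w·(28.7−25.1) = (1−w)·(15.9−6), i.e. w·3.6 = (1−w)·9.9.
The marginal rate of substitution is 9.9/3.6, so w = 9.9/(3.6+9.9) = 0.73.

w = 0.73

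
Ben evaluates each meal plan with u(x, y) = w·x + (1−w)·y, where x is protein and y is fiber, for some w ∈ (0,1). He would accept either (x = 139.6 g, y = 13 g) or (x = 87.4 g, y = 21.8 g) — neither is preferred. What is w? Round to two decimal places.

w = 0.14

u(139.6,13) = u(87.4,21.8) means w·139.6 + (1−w)·13 = w·87.4 + (1−w)·21.8.
Collecting terms: w·52.2 = (1−w)·8.8.
Hence w = 8.8/(52.2+8.8) = 8.8/61 = 0.14.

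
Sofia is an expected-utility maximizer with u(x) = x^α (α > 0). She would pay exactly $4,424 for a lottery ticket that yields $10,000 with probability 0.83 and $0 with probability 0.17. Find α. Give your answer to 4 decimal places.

α ≈ 0.2285

The lottery's expected utility is 0.83·u(10000) + 0.17·u(0) = 0.83·10000^α (since u(0) = 0 for α > 0).
Equating: 4424^α = 0.83·10000^α, i.e. 0.4424^α = 0.83.
Taking logs: α·ln(4424/10000) = ln(0.83), so α = -0.1863296 / -0.8155408 ≈ 0.2285.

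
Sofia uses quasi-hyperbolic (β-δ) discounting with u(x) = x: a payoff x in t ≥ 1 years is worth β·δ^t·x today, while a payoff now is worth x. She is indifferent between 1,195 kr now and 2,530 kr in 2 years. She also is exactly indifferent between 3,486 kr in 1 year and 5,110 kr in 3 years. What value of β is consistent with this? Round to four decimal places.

Both payoffs in the second observation are in the future, so β drops out: δ^1·3486 = δ^3·5110 ⇒ δ^2 = 3486/5110 = 0.68219, so δ = 0.82595.
Substituting δ into 1195 = β·δ^2·2530: β = 1195/(1725.945) ≈ 0.6924.

β ≈ 0.6924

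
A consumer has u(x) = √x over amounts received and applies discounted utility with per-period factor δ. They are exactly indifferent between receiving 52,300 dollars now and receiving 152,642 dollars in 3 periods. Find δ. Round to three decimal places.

δ ≈ 0.837

Equating discounted utilities: u(52300) = δ^3·u(152642) ⇒ δ^3 = u(52300)/u(152642).
With u(x) = √x: δ^3 = √52300/√152642 = √(52300/152642) = 0.58535.
Taking the cube root: δ = 0.58535^(1/3) ≈ 0.837.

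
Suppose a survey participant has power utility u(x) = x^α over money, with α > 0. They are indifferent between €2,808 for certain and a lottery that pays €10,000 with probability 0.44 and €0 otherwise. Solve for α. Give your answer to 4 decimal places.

The lottery's expected utility is 0.44·u(10000) + 0.56·u(0) = 0.44·10000^α (since u(0) = 0 for α > 0).
Indifference: 2808^α = 0.44·10000^α, so (2808/10000)^α = 0.44.
Taking logs: α·ln(2808/10000) = ln(0.44), so α = -0.8209806 / -1.2701126 ≈ 0.6464.

α ≈ 0.6464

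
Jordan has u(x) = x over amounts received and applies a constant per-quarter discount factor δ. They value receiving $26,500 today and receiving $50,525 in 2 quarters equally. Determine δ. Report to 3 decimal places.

Equating discounted utilities: u(26500) = δ^2·u(50525) ⇒ δ^2 = u(26500)/u(50525).
With u(x) = x: δ^2 = 26500/50525 = 0.52449.
So δ = 0.52449^(1/2) ≈ 0.724.

δ ≈ 0.724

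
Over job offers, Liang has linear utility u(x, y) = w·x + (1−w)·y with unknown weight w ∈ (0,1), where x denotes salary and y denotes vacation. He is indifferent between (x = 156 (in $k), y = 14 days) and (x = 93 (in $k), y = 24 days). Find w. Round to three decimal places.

Equating utilities: w·156 + (1−w)·14 = w·93 + (1−w)·24.
Rearranging, 63·w − 10·(1−w) = 0.
Hence w = 10/(63+10) = 10/73 = 0.137.

w = 0.137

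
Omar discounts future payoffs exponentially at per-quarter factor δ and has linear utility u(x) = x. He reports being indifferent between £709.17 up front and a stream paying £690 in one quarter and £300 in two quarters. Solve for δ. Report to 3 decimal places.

δ ≈ 0.770

Equating present values: 709.17 = 690δ + 300δ².
So 300δ² + 690δ − 709.17 = 0.
By the quadratic formula (taking the positive root), δ = (−690 + √1327104.00) / 600 ≈ 0.770.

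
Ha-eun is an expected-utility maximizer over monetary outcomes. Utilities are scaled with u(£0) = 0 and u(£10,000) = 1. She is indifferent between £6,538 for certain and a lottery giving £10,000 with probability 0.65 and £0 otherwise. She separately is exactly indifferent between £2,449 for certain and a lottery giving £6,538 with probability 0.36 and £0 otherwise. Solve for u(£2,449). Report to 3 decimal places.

From the first indifference, u(£6,538) = 0.65·u(£10,000) + 0.35·u(£0) = 0.65·1 + 0.35·0 = 0.65.
Chaining: u(£2,449) = 0.36·0.65 + 0.64·0.00 = 0.2340.

0.234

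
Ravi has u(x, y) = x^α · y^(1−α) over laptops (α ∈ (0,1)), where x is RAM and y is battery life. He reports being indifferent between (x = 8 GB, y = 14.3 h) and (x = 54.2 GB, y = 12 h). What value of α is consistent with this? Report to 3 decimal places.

The Cobb–Douglas utilities coincide, so 8^α·14.3^(1−α) = 54.2^α·12^(1−α).
Rearrange to (8/54.2)^α = (12/14.3)^(1−α) and take logs: α·-1.913239 = (1−α)·-0.175353.
So α/(1−α) = (-0.175353)/(-1.913239) = 0.091652, and α = 0.091652/1.091652 ≈ 0.084.

α ≈ 0.084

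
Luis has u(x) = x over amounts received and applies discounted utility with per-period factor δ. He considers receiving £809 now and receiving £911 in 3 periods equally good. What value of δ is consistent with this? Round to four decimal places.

δ ≈ 0.9612

The payoff in 3 periods is discounted by δ^3, so u(809) = δ^3·u(911) and δ^3 = u(809)/u(911).
With u(x) = x: δ^3 = 809/911 = 0.88804.
Hence δ = (0.88804)^(1/3) = 0.961192.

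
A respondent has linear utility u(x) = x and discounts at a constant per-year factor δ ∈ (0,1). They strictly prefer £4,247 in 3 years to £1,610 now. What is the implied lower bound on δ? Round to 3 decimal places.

The preference means 1610 < δ^3·4247.
Hence δ^3 > 1610/4247 = 0.37909, and x ↦ x^(1/3) is increasing on (0,∞).
δ > 0.37909^(1/3) = 0.724.

δ > 0.724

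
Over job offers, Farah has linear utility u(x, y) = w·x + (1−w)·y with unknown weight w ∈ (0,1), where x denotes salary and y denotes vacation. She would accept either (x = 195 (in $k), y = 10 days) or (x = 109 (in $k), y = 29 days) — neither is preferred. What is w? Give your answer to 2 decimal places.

w = 0.18

Indifference: w·195 + (1−w)·10 = w·109 + (1−w)·29.
Rearranging, 86·w − 19·(1−w) = 0.
So w/(1−w) = 19/86 = 0.2209, giving w = 19/(86+19) = 0.18.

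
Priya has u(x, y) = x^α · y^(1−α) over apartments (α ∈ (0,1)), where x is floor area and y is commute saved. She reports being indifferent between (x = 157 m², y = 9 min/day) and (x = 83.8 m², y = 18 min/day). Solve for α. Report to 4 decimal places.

Indifference: 157^α · 9^(1−α) = 83.8^α · 18^(1−α).
Taking logs: α·ln 157 + (1−α)·ln 9 = α·ln 83.8 + (1−α)·ln 18, i.e. α·0.6278128 = (1−α)·0.6931472.
Thus α·(1.3209600) = 0.6931472, so α = 0.6931472/1.3209600 ≈ 0.5247.

α ≈ 0.5247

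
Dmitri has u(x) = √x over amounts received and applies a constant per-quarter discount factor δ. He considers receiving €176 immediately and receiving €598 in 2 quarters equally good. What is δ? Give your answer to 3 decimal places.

δ ≈ 0.737

Indifference means u(176) = δ^2 · u(598), so δ^2 = u(176)/u(598).
Since u(x) = √x, δ^2 = √(176/598) = 0.54251.
Hence δ = (0.54251)^(1/2) = 0.73655.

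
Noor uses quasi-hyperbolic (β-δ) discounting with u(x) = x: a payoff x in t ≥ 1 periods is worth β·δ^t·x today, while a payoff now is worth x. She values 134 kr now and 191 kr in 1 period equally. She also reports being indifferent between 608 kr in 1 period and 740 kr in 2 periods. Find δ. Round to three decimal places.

The second indifference involves only future payoffs, so β cancels: β·δ^1·608 = β·δ^2·740, giving δ = 608/740 = 0.82162.

δ ≈ 0.822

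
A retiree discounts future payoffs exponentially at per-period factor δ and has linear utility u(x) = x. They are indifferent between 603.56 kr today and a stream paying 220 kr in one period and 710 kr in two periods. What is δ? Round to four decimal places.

Present value of the stream is 220·δ + 710·δ². Indifference gives 220δ + 710δ² = 603.56.
Rearranged: 710δ² + 220δ − 603.56 = 0.
The positive root is δ = [−220 + √(220² + 4·710·603.56)] / (2·710) = (−220 + 1327.596)/1420 ≈ 0.7800.

δ ≈ 0.7800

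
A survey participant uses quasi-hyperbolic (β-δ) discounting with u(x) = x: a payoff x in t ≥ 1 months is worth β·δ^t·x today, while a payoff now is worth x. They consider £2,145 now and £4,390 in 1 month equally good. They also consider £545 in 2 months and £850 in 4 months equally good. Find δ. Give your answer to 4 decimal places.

δ ≈ 0.8007

Both payoffs in the second observation are in the future, so β drops out: δ^2·545 = δ^4·850 ⇒ δ^2 = 545/850 = 0.64118, so δ = 0.80073.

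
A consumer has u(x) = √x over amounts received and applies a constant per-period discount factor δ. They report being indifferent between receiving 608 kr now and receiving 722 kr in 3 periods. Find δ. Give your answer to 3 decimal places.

Indifference means u(608) = δ^3 · u(722), so δ^3 = u(608)/u(722).
With u(x) = √x: δ^3 = √608/√722 = √(608/722) = 0.91766.
Hence δ = (0.91766)^(1/3) = 0.97176.

δ ≈ 0.972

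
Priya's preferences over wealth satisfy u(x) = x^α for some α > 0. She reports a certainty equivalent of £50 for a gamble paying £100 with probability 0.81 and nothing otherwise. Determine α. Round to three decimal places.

The lottery's expected utility is 0.81·u(100) + 0.19·u(0) = 0.81·100^α (since u(0) = 0 for α > 0).
Equating: 50^α = 0.81·100^α, i.e. 0.5000^α = 0.81.
Taking logs: α·ln(50/100) = ln(0.81), so α = -0.210721 / -0.693147 ≈ 0.304.

α ≈ 0.304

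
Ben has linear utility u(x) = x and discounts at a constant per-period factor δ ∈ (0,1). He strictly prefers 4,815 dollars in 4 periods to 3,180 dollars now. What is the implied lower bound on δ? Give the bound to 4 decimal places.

δ > 0.9015

The preference means 3180 < δ^4·4815.
So δ^4 > 3180/4815 = 0.66044; taking the 4th root of both positive sides preserves the inequality.
δ > (3180/4815)^(1/4) ≈ 0.9015.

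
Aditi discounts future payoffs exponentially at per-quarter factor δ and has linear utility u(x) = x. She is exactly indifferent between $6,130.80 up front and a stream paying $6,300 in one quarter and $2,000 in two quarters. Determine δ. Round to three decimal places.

Present value of the stream is 6300·δ + 2000·δ². Indifference gives 6300δ + 2000δ² = 6130.80.
Rearranged: 2000δ² + 6300δ − 6130.80 = 0.
δ = (−6300 + √(6300² + 4·2000·6130.80)) / (2·2000) = (−6300 + √88736400.00) / 4000 ≈ 0.780.

δ ≈ 0.780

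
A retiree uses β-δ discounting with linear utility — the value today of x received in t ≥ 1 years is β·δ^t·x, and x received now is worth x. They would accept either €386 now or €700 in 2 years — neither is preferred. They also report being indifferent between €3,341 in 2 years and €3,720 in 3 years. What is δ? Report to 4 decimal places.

δ ≈ 0.8981

The second indifference involves only future payoffs, so β cancels: β·δ^2·3341 = β·δ^3·3720, giving δ = 3341/3720 = 0.89812.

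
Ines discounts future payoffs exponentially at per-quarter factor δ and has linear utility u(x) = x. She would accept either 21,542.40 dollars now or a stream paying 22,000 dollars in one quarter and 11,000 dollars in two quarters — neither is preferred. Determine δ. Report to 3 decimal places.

δ ≈ 0.720

Present value of the stream is 22000·δ + 11000·δ². Indifference gives 22000δ + 11000δ² = 21542.40.
That is, 11000δ² + 22000δ − 21542.40 = 0, a quadratic in δ.
The positive root is δ = [−22000 + √(22000² + 4·11000·21542.40)] / (2·11000) = (−22000 + 37840.000)/22000 ≈ 0.720.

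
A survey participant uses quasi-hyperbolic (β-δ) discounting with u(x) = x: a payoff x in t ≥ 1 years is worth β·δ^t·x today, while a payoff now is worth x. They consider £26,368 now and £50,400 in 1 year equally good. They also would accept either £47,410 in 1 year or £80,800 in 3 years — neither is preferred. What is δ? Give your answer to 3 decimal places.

From the later pair, β·δ^1·47410 = β·δ^3·80800; dividing through, δ^2 = 47410/80800 = 0.58676, so δ = 0.76600.

δ ≈ 0.766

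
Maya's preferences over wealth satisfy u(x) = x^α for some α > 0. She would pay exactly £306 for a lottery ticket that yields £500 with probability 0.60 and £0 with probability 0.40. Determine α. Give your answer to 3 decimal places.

The lottery's expected utility is 0.60·u(500) + 0.40·u(0) = 0.60·500^α (since u(0) = 0 for α > 0).
Setting u(306) equal to that: 306^α = 0.60·500^α ⇒ (306/500)^α = 0.60.
Take logs: α = ln 0.60 / ln(306/500) ≈ 1.04033.

α ≈ 1.040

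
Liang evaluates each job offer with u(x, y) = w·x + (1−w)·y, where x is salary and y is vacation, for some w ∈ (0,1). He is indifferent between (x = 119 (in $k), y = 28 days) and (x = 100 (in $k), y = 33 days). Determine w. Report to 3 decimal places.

w = 0.208

u(119,28) = u(100,33) means w·119 + (1−w)·28 = w·100 + (1−w)·33.
w·(119−100) = (1−w)·(33−28), i.e. w·19 = (1−w)·5.
The marginal rate of substitution is 5/19, so w = 5/(19+5) = 0.208.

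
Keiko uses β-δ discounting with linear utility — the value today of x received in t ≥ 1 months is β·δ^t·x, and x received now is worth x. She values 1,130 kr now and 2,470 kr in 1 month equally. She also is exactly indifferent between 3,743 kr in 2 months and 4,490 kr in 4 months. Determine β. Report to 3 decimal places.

Both payoffs in the second observation are in the future, so β drops out: δ^2·3743 = δ^4·4490 ⇒ δ^2 = 3743/4490 = 0.83363, so δ = 0.91303.
Substituting δ into 1130 = β·δ·2470: β = 1130/(2255.193) ≈ 0.501.

β ≈ 0.501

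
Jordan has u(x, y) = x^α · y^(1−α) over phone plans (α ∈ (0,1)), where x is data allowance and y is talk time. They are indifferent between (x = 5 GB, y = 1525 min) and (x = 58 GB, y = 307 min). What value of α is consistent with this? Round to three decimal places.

The Cobb–Douglas utilities coincide, so 5^α·1525^(1−α) = 58^α·307^(1−α).
Taking logs: α·ln 5 + (1−α)·ln 1525 = α·ln 58 + (1−α)·ln 307, i.e. α·-2.451005 = (1−α)·-1.602902.
So α/(1−α) = (-1.602902)/(-2.451005) = 0.653977, and α = 0.653977/1.653977 ≈ 0.395.

α ≈ 0.395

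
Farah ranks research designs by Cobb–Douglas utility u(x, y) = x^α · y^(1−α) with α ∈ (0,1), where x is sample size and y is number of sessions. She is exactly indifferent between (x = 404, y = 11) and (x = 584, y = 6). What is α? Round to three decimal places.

The Cobb–Douglas utilities coincide, so 404^α·11^(1−α) = 584^α·6^(1−α).
Rearrange to (404/584)^α = (6/11)^(1−α) and take logs: α·-0.368486 = (1−α)·-0.606136.
With A = -0.368486 and B = -0.606136: α·A = (1−α)·B, so α = B/(A+B) = -0.606136/-0.974622 ≈ 0.622.

α ≈ 0.622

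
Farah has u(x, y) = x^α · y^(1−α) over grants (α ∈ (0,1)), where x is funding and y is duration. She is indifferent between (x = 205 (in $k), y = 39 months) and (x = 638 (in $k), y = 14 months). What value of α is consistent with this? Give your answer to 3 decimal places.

α ≈ 0.474

Indifference: 205^α · 39^(1−α) = 638^α · 14^(1−α).
(205/638)^α = (14/39)^(1−α); take logs: α·ln(205/638) = (1−α)·ln(14/39), i.e. α·-1.135328 = (1−α)·-1.024504.
Thus α·(-2.159832) = -1.024504, so α = -1.024504/-2.159832 ≈ 0.474.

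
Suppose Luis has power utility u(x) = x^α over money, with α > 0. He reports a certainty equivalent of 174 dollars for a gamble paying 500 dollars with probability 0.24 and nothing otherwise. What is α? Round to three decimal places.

EU(lottery) = 0.24·500^α + 0.76·0 = 0.24·500^α.
Equating: 174^α = 0.24·500^α, i.e. 0.3480^α = 0.24.
Take logs: α = ln 0.24 / ln(174/500) ≈ 1.35201.

α ≈ 1.352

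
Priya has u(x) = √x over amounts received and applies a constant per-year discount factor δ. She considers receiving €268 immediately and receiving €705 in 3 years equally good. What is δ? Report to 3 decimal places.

δ ≈ 0.851

Equating discounted utilities: u(268) = δ^3·u(705) ⇒ δ^3 = u(268)/u(705).
With u(x) = √x: δ^3 = √268/√705 = √(268/705) = 0.61656.
Hence δ = (0.61656)^(1/3) = 0.85112.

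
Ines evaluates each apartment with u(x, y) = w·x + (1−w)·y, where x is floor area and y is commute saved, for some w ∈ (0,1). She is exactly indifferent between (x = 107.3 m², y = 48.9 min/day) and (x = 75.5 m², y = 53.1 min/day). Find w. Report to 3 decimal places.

Indifference: w·107.3 + (1−w)·48.9 = w·75.5 + (1−w)·53.1.
Collecting terms: w·31.8 = (1−w)·4.2.
So w/(1−w) = 4.2/31.8 = 0.1321, giving w = 4.2/(31.8+4.2) = 0.117.

w = 0.117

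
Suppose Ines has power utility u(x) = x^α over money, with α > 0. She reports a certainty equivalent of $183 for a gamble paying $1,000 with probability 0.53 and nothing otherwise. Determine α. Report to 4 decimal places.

α ≈ 0.3738

The lottery's expected utility is 0.53·u(1000) + 0.47·u(0) = 0.53·1000^α (since u(0) = 0 for α > 0).
Indifference: 183^α = 0.53·1000^α, so (183/1000)^α = 0.53.
Take logs: α = ln 0.53 / ln(183/1000) ≈ 0.373838.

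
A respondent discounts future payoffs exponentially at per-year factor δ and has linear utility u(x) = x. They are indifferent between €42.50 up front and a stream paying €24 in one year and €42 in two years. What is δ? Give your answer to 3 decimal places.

δ ≈ 0.760

The stream is worth 24δ + 42δ² today, so 24δ + 42δ² = 42.50.
Rearranged: 42δ² + 24δ − 42.50 = 0.
By the quadratic formula (taking the positive root), δ = (−24 + √7716.00) / 84 ≈ 0.760.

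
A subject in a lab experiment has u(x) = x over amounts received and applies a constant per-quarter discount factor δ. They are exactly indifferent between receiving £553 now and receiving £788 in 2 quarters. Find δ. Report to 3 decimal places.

Equating discounted utilities: u(553) = δ^2·u(788) ⇒ δ^2 = u(553)/u(788).
With u(x) = x: δ^2 = 553/788 = 0.70178.
Taking the square root: δ = 0.70178^(1/2) ≈ 0.838.

δ ≈ 0.838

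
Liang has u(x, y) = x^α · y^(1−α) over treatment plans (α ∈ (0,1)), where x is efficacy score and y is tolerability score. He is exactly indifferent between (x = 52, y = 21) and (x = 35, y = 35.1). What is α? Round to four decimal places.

α ≈ 0.5647

Set the two utilities equal: 52^α·21^(1−α) = 35^α·35.1^(1−α).
Rearrange to (52/35)^α = (35.1/21)^(1−α) and take logs: α·0.3958957 = (1−α)·0.5136787.
So α/(1−α) = (0.5136787)/(0.3958957) = 1.2975102, and α = 1.2975102/2.2975102 ≈ 0.5647.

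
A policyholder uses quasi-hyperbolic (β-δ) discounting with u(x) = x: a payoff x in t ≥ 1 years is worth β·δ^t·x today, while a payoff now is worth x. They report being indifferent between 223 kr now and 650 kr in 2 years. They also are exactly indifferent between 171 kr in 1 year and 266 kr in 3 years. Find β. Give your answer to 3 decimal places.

Both payoffs in the second observation are in the future, so β drops out: δ^1·171 = δ^3·266 ⇒ δ^2 = 171/266 = 0.64286, so δ = 0.80178.
Substituting δ into 223 = β·δ^2·650: β = 223/(417.857) ≈ 0.534.

β ≈ 0.534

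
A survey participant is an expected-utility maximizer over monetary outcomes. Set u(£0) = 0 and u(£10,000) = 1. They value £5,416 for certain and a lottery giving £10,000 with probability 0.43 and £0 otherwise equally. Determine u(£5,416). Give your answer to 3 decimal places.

The indifference gives u(£5,416) = 0.43·u(£10,000) + 0.57·u(£0) = 0.43·1 + 0.57·0 = 0.43.

0.430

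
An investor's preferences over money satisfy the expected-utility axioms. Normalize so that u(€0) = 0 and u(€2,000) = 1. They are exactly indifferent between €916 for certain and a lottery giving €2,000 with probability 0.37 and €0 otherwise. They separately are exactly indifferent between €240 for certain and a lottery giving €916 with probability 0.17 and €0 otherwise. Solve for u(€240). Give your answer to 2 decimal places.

0.06

From the first indifference, u(€916) = 0.37·u(€2,000) + 0.63·u(€0) = 0.37·1 + 0.63·0 = 0.37.
The second indifference gives u(€240) = 0.17·u(€916) + 0.83·u(€0) = 0.17·0.37 + 0.83·0.00 = 0.0629.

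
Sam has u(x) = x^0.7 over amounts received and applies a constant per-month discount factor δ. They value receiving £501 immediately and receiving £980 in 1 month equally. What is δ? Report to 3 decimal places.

Equating discounted utilities: u(501) = δ·u(980) ⇒ δ = u(501)/u(980).
Since u(x) = x^0.7, δ = (501/980)^0.7 = 0.51122^0.7 = 0.62521.

δ ≈ 0.625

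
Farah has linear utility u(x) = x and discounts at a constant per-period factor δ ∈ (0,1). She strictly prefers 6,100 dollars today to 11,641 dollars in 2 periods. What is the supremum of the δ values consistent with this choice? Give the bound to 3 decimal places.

δ < 0.724

Under u(x) = x this choice says 6100 > δ^2·11641.
Hence δ^2 < 6100/11641 = 0.52401, and x ↦ x^(1/2) is increasing on (0,∞).
δ < 0.52401^(1/2) = 0.724.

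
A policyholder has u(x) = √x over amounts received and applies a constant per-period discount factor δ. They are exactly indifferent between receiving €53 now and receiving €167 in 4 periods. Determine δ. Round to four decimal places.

Equating discounted utilities: u(53) = δ^4·u(167) ⇒ δ^4 = u(53)/u(167).
Since u(x) = √x, δ^4 = √(53/167) = 0.56335.
So δ = 0.56335^(1/4) ≈ 0.8664.

δ ≈ 0.8664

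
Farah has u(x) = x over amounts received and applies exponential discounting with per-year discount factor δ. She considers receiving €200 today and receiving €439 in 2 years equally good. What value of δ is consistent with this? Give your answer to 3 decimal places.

Equating discounted utilities: u(200) = δ^2·u(439) ⇒ δ^2 = u(200)/u(439).
With u(x) = x: δ^2 = 200/439 = 0.45558.
So δ = 0.45558^(1/2) ≈ 0.675.

δ ≈ 0.675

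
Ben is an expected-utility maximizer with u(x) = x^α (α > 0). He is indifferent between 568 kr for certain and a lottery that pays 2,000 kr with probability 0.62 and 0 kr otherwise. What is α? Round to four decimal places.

The lottery's expected utility is 0.62·u(2000) + 0.38·u(0) = 0.62·2000^α (since u(0) = 0 for α > 0).
Indifference: 568^α = 0.62·2000^α, so (568/2000)^α = 0.62.
Take logs: α = ln 0.62 / ln(568/2000) ≈ 0.379761.

α ≈ 0.3798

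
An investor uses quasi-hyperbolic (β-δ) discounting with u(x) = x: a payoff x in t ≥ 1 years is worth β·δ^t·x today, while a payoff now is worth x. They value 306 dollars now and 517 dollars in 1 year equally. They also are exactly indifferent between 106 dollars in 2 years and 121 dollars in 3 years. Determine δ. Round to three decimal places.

δ ≈ 0.876

The second indifference involves only future payoffs, so β cancels: β·δ^2·106 = β·δ^3·121, giving δ = 106/121 = 0.87603.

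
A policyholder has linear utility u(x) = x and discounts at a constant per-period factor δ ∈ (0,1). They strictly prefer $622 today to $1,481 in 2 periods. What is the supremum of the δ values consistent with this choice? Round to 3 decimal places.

δ < 0.648

The preference means 622 > δ^2·1481.
Hence δ^2 < 622/1481 = 0.41999, and x ↦ x^(1/2) is increasing on (0,∞).
δ < (622/1481)^(1/2) ≈ 0.648.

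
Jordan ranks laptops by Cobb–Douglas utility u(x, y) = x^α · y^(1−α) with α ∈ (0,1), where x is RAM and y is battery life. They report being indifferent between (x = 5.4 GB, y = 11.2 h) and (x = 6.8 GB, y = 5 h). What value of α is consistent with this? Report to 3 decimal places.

The Cobb–Douglas utilities coincide, so 5.4^α·11.2^(1−α) = 6.8^α·5^(1−α).
Taking logs: α·ln 5.4 + (1−α)·ln 11.2 = α·ln 6.8 + (1−α)·ln 5, i.e. α·-0.230524 = (1−α)·-0.806476.
With A = -0.230524 and B = -0.806476: α·A = (1−α)·B, so α = B/(A+B) = -0.806476/-1.037000 ≈ 0.778.

α ≈ 0.778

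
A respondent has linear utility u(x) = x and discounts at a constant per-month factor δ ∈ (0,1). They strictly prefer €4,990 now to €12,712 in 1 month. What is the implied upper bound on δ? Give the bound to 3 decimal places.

δ < 0.393

Comparing present values: 4990 > δ·12712.
So δ < 4990/12712 = 0.39254.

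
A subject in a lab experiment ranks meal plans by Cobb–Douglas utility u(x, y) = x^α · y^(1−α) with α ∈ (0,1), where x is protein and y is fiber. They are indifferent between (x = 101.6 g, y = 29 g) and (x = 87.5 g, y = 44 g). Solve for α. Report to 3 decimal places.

The Cobb–Douglas utilities coincide, so 101.6^α·29^(1−α) = 87.5^α·44^(1−α).
Rearrange to (101.6/87.5)^α = (44/29)^(1−α) and take logs: α·0.149405 = (1−α)·0.416894.
Thus α·(0.566299) = 0.416894, so α = 0.416894/0.566299 ≈ 0.736.

α ≈ 0.736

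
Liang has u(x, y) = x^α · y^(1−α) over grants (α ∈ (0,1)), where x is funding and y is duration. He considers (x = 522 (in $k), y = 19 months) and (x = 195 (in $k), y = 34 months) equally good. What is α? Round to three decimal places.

α ≈ 0.371

Set the two utilities equal: 522^α·19^(1−α) = 195^α·34^(1−α).
(522/195)^α = (34/19)^(1−α); take logs: α·ln(522/195) = (1−α)·ln(34/19), i.e. α·0.984668 = (1−α)·0.581922.
With A = 0.984668 and B = 0.581922: α·A = (1−α)·B, so α = B/(A+B) = 0.581922/1.566590 ≈ 0.371.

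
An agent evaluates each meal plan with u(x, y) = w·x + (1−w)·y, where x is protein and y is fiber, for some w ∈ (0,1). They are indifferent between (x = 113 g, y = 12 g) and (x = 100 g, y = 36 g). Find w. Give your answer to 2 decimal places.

w = 0.65

u(113,12) = u(100,36) means w·113 + (1−w)·12 = w·100 + (1−w)·36.
w·(113−100) = (1−w)·(36−12), i.e. w·13 = (1−w)·24.
Hence w = 24/(13+24) = 24/37 = 0.65.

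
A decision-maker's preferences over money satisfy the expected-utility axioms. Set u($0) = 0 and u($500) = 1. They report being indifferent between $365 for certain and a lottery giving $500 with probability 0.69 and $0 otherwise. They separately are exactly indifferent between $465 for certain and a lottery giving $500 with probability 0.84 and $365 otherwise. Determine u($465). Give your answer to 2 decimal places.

The first gamble pins u($365): it must equal 0.69·1 + 0.31·0 = 0.69.
The second indifference gives u($465) = 0.84·u($500) + 0.16·u($365) = 0.84·1.00 + 0.16·0.69 = 0.9504.

0.95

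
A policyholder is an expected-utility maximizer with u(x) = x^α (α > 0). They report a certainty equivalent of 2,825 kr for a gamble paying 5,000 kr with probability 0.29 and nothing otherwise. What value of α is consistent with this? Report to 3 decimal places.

α ≈ 2.168

Since u(0) = 0, the lottery's EU is 0.29·5000^α.
Setting u(2825) equal to that: 2825^α = 0.29·5000^α ⇒ (2825/5000)^α = 0.29.
α = ln(0.29) / ln(2825/5000) = -1.237874/-0.570930 ≈ 2.168.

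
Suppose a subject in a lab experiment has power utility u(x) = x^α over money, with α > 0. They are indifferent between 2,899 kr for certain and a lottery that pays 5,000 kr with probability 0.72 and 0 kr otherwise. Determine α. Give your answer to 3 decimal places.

The lottery's expected utility is 0.72·u(5000) + 0.28·u(0) = 0.72·5000^α (since u(0) = 0 for α > 0).
Indifference: 2899^α = 0.72·5000^α, so (2899/5000)^α = 0.72.
Taking logs: α·ln(2899/5000) = ln(0.72), so α = -0.328504 / -0.545072 ≈ 0.603.

α ≈ 0.603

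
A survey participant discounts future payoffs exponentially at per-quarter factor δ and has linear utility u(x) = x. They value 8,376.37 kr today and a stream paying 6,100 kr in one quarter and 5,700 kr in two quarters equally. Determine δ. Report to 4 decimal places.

Equating present values: 8376.37 = 6100δ + 5700δ².
So 5700δ² + 6100δ − 8376.37 = 0.
By the quadratic formula (taking the positive root), δ = (−6100 + √228191236.00) / 11400 ≈ 0.7900.

δ ≈ 0.7900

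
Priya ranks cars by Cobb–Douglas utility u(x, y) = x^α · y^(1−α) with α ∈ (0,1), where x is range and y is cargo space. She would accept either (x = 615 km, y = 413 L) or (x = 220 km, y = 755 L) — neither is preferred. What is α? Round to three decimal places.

The Cobb–Douglas utilities coincide, so 615^α·413^(1−α) = 220^α·755^(1−α).
Rearrange to (615/220)^α = (755/413)^(1−α) and take logs: α·1.027995 = (1−α)·0.603270.
With A = 1.027995 and B = 0.603270: α·A = (1−α)·B, so α = B/(A+B) = 0.603270/1.631265 ≈ 0.370.

α ≈ 0.370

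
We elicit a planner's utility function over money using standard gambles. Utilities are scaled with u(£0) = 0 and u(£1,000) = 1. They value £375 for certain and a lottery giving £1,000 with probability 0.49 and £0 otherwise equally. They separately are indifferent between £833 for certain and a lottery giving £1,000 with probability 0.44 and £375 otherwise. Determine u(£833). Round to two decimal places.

0.71

From the first indifference, u(£375) = 0.49·u(£1,000) + 0.51·u(£0) = 0.49·1 + 0.51·0 = 0.49.
Then u(£833) = 0.44·u(£1,000) + 0.56·u(£375) = 0.44·1.00 + 0.56·0.49 = 0.7144.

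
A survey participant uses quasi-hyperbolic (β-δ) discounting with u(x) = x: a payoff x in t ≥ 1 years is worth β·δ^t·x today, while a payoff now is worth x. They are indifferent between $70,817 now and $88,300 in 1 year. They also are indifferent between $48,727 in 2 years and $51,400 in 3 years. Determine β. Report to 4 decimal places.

β ≈ 0.8460

Both payoffs in the second observation are in the future, so β drops out: δ^2·48727 = δ^3·51400 ⇒ δ = 48727/51400 = 0.94800.
Now use the now-vs-future pair: 70817 = β·δ·88300 gives β = 70817/(0.94800·88300) ≈ 0.8460.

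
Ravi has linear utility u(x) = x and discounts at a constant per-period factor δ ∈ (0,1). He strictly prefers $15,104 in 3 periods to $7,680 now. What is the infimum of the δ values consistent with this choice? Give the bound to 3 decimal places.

δ > 0.798

Under u(x) = x this choice says 7680 < δ^3·15104.
Dividing by 15104: δ^3 > 0.50847. Both sides are positive, so the cube root keeps the direction.
δ > (7680/15104)^(1/3) ≈ 0.798.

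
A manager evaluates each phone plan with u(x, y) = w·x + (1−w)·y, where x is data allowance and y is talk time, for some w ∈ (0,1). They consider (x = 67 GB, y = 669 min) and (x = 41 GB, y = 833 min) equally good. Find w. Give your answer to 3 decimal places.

Equating utilities: w·67 + (1−w)·669 = w·41 + (1−w)·833.
w·(67−41) = (1−w)·(833−669), i.e. w·26 = (1−w)·164.
So w/(1−w) = 164/26 = 6.3077, giving w = 164/(26+164) = 0.863.

w = 0.863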